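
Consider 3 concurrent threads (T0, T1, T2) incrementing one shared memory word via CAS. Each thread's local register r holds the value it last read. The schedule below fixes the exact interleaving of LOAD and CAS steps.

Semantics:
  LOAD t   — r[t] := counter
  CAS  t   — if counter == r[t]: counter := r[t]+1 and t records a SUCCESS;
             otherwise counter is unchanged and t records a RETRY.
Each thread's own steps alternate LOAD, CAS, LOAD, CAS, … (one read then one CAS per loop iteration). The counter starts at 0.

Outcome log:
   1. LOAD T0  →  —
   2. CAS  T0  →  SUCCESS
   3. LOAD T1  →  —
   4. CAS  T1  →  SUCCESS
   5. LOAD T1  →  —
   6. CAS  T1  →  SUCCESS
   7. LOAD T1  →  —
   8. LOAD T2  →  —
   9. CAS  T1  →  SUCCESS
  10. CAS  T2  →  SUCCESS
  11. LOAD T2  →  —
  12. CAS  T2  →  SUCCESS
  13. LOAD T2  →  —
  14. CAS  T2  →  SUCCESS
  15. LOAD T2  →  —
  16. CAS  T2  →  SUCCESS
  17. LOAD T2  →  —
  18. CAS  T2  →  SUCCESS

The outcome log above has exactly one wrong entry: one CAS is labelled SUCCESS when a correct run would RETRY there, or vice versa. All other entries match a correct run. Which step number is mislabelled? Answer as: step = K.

step = 10

Reference trace:
   1) LOAD T0:  M=0  r_T0=0
   2) CAS  T0:  M=1  r_T0=0 ✓
   3) LOAD T1:  M=1  r_T1=1
   4) CAS  T1:  M=2  r_T1=1 ✓
   5) LOAD T1:  M=2  r_T1=2
   6) CAS  T1:  M=3  r_T1=2 ✓
   7) LOAD T1:  M=3  r_T1=3
   8) LOAD T2:  M=3  r_T2=3
   9) CAS  T1:  M=4  r_T1=3 ✓
  10) CAS  T2:  M=4  r_T2=3 ✗
  11) LOAD T2:  M=4  r_T2=4
  12) CAS  T2:  M=5  r_T2=4 ✓
  13) LOAD T2:  M=5  r_T2=5
  14) CAS  T2:  M=6  r_T2=5 ✓
  15) LOAD T2:  M=6  r_T2=6
  16) CAS  T2:  M=7  r_T2=6 ✓
  17) LOAD T2:  M=7  r_T2=7
  18) CAS  T2:  M=8  r_T2=7 ✓
Flip is step 10.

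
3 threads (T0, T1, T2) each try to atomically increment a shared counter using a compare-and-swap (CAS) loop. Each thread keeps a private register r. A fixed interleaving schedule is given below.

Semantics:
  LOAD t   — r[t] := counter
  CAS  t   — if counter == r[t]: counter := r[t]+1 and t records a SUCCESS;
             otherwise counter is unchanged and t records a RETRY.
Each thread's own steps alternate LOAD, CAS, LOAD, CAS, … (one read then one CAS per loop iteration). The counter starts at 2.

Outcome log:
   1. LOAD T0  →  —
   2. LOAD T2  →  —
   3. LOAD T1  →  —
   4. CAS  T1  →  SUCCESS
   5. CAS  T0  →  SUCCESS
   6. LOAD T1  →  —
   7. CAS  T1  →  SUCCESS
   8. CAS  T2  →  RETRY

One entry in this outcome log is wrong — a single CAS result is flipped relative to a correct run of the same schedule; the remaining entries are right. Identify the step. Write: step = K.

Re-executing:
T0 LOAD — after: cnt=2, r=2 — load
T2 LOAD — after: cnt=2, r=2 — load
T1 LOAD — after: cnt=2, r=2 — load
T1 CAS — after: cnt=3, r=2 — ok
T0 CAS — after: cnt=3, r=2 — retry
T1 LOAD — after: cnt=3, r=3 — load
T1 CAS — after: cnt=4, r=3 — ok
T2 CAS — after: cnt=4, r=2 — retry
Log disagrees first at step 5.

step = 5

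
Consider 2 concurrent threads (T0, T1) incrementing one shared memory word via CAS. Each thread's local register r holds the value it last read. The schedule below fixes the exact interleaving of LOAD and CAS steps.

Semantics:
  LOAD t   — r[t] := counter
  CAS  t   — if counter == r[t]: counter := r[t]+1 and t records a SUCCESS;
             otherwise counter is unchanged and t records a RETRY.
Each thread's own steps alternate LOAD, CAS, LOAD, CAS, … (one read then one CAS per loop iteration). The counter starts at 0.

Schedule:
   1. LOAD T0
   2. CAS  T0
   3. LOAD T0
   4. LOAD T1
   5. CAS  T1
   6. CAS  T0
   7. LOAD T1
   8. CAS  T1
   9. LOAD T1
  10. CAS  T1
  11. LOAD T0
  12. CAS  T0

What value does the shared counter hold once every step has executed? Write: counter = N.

counter = 5

#1 T0 reads 0
#2 T0 CAS(0→1) writes; counter now 1
#3 T0 reads 1
#4 T1 reads 1
#5 T1 CAS(1→2) writes; counter now 2
#6 T0 CAS(1→2) fails; counter now 2
#7 T1 reads 2
#8 T1 CAS(2→3) writes; counter now 3
#9 T1 reads 3
#10 T1 CAS(3→4) writes; counter now 4
#11 T0 reads 4
#12 T0 CAS(4→5) writes; counter now 5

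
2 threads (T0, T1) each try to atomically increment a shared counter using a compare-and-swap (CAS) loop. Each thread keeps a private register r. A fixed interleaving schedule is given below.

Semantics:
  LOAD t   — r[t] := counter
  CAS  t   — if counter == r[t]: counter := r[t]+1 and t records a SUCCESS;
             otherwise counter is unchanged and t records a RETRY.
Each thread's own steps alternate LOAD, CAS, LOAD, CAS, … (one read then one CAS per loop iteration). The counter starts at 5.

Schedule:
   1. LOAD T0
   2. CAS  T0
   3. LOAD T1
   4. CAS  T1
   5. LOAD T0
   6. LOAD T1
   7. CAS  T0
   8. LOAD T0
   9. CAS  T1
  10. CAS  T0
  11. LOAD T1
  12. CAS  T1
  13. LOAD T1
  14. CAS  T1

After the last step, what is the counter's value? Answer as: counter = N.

counter = 11

[1] T0.load  rd  (counter 5, T0.r 5)
[2] T0.cas  hit  (counter 6, T0.r 5)
[3] T1.load  rd  (counter 6, T1.r 6)
[4] T1.cas  hit  (counter 7, T1.r 6)
[5] T0.load  rd  (counter 7, T0.r 7)
[6] T1.load  rd  (counter 7, T1.r 7)
[7] T0.cas  hit  (counter 8, T0.r 7)
[8] T0.load  rd  (counter 8, T0.r 8)
[9] T1.cas  miss  (counter 8, T1.r 7)
[10] T0.cas  hit  (counter 9, T0.r 8)
[11] T1.load  rd  (counter 9, T1.r 9)
[12] T1.cas  hit  (counter 10, T1.r 9)
[13] T1.load  rd  (counter 10, T1.r 10)
[14] T1.cas  hit  (counter 11, T1.r 10)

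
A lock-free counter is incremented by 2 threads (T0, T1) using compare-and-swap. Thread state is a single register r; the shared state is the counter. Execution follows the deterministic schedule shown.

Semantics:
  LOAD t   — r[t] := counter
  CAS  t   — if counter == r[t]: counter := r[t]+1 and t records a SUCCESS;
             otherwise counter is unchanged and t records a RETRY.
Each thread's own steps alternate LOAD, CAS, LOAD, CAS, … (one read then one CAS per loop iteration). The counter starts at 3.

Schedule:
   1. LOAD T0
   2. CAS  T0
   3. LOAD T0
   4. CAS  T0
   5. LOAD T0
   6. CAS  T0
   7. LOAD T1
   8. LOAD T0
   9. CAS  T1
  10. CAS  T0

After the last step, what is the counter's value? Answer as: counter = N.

counter = 7

#1 T0 reads 3
#2 T0 CAS(3→4) writes; counter now 4
#3 T0 reads 4
#4 T0 CAS(4→5) writes; counter now 5
#5 T0 reads 5
#6 T0 CAS(5→6) writes; counter now 6
#7 T1 reads 6
#8 T0 reads 6
#9 T1 CAS(6→7) writes; counter now 7
#10 T0 CAS(6→7) fails; counter now 7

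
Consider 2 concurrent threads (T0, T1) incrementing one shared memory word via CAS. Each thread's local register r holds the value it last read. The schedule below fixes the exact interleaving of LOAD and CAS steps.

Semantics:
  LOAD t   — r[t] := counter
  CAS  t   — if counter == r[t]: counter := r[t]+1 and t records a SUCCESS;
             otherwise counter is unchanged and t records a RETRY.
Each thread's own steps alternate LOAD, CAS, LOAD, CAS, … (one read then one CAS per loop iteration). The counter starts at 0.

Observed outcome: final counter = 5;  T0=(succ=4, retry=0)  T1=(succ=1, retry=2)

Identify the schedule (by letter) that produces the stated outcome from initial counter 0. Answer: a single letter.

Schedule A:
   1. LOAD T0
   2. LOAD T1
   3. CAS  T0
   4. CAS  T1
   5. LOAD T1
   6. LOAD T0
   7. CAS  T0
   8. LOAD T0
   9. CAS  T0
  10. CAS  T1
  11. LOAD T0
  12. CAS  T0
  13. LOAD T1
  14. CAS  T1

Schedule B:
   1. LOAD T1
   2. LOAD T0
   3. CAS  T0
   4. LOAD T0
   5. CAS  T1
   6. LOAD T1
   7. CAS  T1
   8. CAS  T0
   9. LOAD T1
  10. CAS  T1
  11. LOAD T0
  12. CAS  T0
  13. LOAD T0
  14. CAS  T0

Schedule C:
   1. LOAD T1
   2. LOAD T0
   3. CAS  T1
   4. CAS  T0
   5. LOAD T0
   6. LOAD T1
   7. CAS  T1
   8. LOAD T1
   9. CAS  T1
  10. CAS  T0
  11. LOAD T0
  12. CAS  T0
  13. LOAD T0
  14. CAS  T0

Run A:
[1] T0.load  rd  (counter 0, T0.r 0)
[2] T1.load  rd  (counter 0, T1.r 0)
[3] T0.cas  hit  (counter 1, T0.r 0)
[4] T1.cas  miss  (counter 1, T1.r 0)
[5] T1.load  rd  (counter 1, T1.r 1)
[6] T0.load  rd  (counter 1, T0.r 1)
[7] T0.cas  hit  (counter 2, T0.r 1)
[8] T0.load  rd  (counter 2, T0.r 2)
[9] T0.cas  hit  (counter 3, T0.r 2)
[10] T1.cas  miss  (counter 3, T1.r 1)
[11] T0.load  rd  (counter 3, T0.r 3)
[12] T0.cas  hit  (counter 4, T0.r 3)
[13] T1.load  rd  (counter 4, T1.r 4)
[14] T1.cas  hit  (counter 5, T1.r 4)

A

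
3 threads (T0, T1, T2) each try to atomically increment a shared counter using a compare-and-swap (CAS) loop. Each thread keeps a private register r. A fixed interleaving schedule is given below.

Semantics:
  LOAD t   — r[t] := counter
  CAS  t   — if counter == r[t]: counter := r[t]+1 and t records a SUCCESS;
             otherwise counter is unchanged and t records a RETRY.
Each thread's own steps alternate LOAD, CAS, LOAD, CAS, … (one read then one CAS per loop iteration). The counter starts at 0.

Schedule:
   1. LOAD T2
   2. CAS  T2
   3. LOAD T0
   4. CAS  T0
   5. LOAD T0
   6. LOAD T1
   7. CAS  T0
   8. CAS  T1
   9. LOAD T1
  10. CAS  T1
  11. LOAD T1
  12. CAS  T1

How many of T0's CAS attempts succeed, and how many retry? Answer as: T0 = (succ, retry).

1. LOAD T2 → mem=0 r[T2]=0 [LOAD]
2. CAS T2 → mem=1 r[T2]=0 [OK]
3. LOAD T0 → mem=1 r[T0]=1 [LOAD]
4. CAS T0 → mem=2 r[T0]=1 [OK]
5. LOAD T0 → mem=2 r[T0]=2 [LOAD]
6. LOAD T1 → mem=2 r[T1]=2 [LOAD]
7. CAS T0 → mem=3 r[T0]=2 [OK]
8. CAS T1 → mem=3 r[T1]=2 [RETRY]
9. LOAD T1 → mem=3 r[T1]=3 [LOAD]
10. CAS T1 → mem=4 r[T1]=3 [OK]
11. LOAD T1 → mem=4 r[T1]=4 [LOAD]
12. CAS T1 → mem=5 r[T1]=4 [OK]

T0 = (2, 0)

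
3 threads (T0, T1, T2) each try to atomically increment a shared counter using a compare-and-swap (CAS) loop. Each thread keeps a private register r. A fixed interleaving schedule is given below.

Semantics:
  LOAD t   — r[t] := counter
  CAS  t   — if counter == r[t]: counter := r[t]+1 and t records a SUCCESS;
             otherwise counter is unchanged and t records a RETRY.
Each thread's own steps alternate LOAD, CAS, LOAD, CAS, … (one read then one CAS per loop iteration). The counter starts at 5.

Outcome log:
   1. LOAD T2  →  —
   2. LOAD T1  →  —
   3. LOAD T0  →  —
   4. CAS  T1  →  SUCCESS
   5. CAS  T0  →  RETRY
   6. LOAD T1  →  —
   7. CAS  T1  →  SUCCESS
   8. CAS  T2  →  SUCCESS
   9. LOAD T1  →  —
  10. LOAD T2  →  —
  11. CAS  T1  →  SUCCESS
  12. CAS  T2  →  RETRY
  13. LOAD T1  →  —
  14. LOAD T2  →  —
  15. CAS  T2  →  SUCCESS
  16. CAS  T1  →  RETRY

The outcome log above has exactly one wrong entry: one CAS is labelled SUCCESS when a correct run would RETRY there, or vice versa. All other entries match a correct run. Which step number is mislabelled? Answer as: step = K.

Correct run:
[1] T2.load  rd  (counter 5, T2.r 5)
[2] T1.load  rd  (counter 5, T1.r 5)
[3] T0.load  rd  (counter 5, T0.r 5)
[4] T1.cas  hit  (counter 6, T1.r 5)
[5] T0.cas  miss  (counter 6, T0.r 5)
[6] T1.load  rd  (counter 6, T1.r 6)
[7] T1.cas  hit  (counter 7, T1.r 6)
[8] T2.cas  miss  (counter 7, T2.r 5)
[9] T1.load  rd  (counter 7, T1.r 7)
[10] T2.load  rd  (counter 7, T2.r 7)
[11] T1.cas  hit  (counter 8, T1.r 7)
[12] T2.cas  miss  (counter 8, T2.r 7)
[13] T1.load  rd  (counter 8, T1.r 8)
[14] T2.load  rd  (counter 8, T2.r 8)
[15] T2.cas  hit  (counter 9, T2.r 8)
[16] T1.cas  miss  (counter 9, T1.r 8)
Mismatch at 8.

step = 8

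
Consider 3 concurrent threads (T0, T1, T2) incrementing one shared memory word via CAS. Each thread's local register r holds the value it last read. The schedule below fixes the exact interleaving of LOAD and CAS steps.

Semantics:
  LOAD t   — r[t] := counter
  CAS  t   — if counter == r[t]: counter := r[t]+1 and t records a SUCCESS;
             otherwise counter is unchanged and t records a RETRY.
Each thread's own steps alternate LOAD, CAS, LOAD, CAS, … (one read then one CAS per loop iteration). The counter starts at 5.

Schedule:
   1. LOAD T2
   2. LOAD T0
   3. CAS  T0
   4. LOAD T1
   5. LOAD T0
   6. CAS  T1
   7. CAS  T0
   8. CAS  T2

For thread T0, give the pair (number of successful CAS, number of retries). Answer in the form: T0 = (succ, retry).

T0 = (1, 1)

   1) LOAD T2:  M=5  r_T2=5
   2) LOAD T0:  M=5  r_T0=5
   3) CAS  T0:  M=6  r_T0=5 ✓
   4) LOAD T1:  M=6  r_T1=6
   5) LOAD T0:  M=6  r_T0=6
   6) CAS  T1:  M=7  r_T1=6 ✓
   7) CAS  T0:  M=7  r_T0=6 ✗
   8) CAS  T2:  M=7  r_T2=5 ✗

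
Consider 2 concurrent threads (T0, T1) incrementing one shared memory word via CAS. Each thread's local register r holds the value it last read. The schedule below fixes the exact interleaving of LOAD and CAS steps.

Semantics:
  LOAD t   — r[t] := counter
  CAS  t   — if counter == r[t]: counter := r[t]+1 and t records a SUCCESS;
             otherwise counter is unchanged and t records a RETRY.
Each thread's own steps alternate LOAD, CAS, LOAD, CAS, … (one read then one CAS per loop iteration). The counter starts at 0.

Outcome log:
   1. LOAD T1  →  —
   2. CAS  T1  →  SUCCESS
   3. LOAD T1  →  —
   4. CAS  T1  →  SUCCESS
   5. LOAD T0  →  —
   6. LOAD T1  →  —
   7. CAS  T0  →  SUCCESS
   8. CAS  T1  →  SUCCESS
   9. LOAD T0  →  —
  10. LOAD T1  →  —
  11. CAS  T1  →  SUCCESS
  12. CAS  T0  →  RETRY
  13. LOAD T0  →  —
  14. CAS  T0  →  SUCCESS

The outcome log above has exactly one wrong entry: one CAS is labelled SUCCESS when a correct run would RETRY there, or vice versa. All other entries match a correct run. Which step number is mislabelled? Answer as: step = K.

Reference trace:
step 1: T1 LOAD ⇒ load; ctr=0 reg=0
step 2: T1 CAS ⇒ ok; ctr=1 reg=0
step 3: T1 LOAD ⇒ load; ctr=1 reg=1
step 4: T1 CAS ⇒ ok; ctr=2 reg=1
step 5: T0 LOAD ⇒ load; ctr=2 reg=2
step 6: T1 LOAD ⇒ load; ctr=2 reg=2
step 7: T0 CAS ⇒ ok; ctr=3 reg=2
step 8: T1 CAS ⇒ retry; ctr=3 reg=2
step 9: T0 LOAD ⇒ load; ctr=3 reg=3
step 10: T1 LOAD ⇒ load; ctr=3 reg=3
step 11: T1 CAS ⇒ ok; ctr=4 reg=3
step 12: T0 CAS ⇒ retry; ctr=4 reg=3
step 13: T0 LOAD ⇒ load; ctr=4 reg=4
step 14: T0 CAS ⇒ ok; ctr=5 reg=4
Mismatch at 8.

step = 8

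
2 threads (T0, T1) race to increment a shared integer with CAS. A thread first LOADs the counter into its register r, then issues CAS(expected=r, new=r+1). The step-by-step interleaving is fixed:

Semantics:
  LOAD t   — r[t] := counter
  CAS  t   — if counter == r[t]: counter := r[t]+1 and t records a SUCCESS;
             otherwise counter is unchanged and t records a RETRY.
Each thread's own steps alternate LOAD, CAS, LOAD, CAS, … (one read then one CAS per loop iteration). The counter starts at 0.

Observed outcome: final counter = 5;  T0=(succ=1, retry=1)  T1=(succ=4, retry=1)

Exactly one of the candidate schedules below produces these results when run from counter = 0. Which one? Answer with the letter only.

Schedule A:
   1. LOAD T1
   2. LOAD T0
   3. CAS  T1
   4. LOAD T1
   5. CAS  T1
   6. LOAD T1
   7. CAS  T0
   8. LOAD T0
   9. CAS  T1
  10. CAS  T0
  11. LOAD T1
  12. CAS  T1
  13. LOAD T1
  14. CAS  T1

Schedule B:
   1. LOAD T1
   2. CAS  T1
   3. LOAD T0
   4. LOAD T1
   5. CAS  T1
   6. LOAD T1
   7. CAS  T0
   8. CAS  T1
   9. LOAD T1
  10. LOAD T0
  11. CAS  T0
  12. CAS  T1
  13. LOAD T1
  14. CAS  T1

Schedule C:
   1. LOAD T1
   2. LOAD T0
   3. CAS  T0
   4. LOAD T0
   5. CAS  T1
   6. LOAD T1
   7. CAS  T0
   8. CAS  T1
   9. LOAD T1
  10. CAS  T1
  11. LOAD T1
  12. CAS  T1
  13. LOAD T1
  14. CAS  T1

Simulating candidate B:
1. LOAD T1 → mem=0 r[T1]=0 [LOAD]
2. CAS T1 → mem=1 r[T1]=0 [OK]
3. LOAD T0 → mem=1 r[T0]=1 [LOAD]
4. LOAD T1 → mem=1 r[T1]=1 [LOAD]
5. CAS T1 → mem=2 r[T1]=1 [OK]
6. LOAD T1 → mem=2 r[T1]=2 [LOAD]
7. CAS T0 → mem=2 r[T0]=1 [RETRY]
8. CAS T1 → mem=3 r[T1]=2 [OK]
9. LOAD T1 → mem=3 r[T1]=3 [LOAD]
10. LOAD T0 → mem=3 r[T0]=3 [LOAD]
11. CAS T0 → mem=4 r[T0]=3 [OK]
12. CAS T1 → mem=4 r[T1]=3 [RETRY]
13. LOAD T1 → mem=4 r[T1]=4 [LOAD]
14. CAS T1 → mem=5 r[T1]=4 [OK]

B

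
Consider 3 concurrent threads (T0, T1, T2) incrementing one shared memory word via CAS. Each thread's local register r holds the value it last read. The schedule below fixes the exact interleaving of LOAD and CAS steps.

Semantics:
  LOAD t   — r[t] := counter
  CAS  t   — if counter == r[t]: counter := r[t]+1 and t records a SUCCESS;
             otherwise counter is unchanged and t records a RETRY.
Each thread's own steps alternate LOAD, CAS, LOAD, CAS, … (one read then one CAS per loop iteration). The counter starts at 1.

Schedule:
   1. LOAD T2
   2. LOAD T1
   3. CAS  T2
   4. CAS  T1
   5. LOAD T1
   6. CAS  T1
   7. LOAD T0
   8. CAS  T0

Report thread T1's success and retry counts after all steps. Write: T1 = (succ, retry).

step 1: T2 LOAD ⇒ load; ctr=1 reg=1
step 2: T1 LOAD ⇒ load; ctr=1 reg=1
step 3: T2 CAS ⇒ ok; ctr=2 reg=1
step 4: T1 CAS ⇒ retry; ctr=2 reg=1
step 5: T1 LOAD ⇒ load; ctr=2 reg=2
step 6: T1 CAS ⇒ ok; ctr=3 reg=2
step 7: T0 LOAD ⇒ load; ctr=3 reg=3
step 8: T0 CAS ⇒ ok; ctr=4 reg=3

T1 = (1, 1)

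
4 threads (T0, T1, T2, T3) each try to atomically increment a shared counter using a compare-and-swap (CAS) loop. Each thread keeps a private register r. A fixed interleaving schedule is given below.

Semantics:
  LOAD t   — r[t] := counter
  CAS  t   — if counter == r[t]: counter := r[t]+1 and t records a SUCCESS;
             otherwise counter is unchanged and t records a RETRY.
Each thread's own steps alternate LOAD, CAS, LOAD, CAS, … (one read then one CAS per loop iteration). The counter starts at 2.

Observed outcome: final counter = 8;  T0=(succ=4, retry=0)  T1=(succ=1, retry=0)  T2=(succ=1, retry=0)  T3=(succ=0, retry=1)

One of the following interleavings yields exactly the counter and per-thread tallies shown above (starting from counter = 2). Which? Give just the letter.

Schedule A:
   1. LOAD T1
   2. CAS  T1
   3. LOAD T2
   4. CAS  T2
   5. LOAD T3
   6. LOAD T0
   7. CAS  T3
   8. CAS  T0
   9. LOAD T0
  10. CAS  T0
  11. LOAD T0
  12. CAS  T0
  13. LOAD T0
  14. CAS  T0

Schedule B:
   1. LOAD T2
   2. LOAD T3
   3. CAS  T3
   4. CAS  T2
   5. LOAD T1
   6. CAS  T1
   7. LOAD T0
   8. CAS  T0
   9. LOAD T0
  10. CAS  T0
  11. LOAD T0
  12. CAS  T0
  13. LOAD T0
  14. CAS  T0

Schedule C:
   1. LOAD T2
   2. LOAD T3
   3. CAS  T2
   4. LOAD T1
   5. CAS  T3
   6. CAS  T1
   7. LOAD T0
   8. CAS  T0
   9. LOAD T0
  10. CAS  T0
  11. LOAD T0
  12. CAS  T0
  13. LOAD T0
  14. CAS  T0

C

Run C:
   1) LOAD T2:  M=2  r_T2=2
   2) LOAD T3:  M=2  r_T3=2
   3) CAS  T2:  M=3  r_T2=2 ✓
   4) LOAD T1:  M=3  r_T1=3
   5) CAS  T3:  M=3  r_T3=2 ✗
   6) CAS  T1:  M=4  r_T1=3 ✓
   7) LOAD T0:  M=4  r_T0=4
   8) CAS  T0:  M=5  r_T0=4 ✓
   9) LOAD T0:  M=5  r_T0=5
  10) CAS  T0:  M=6  r_T0=5 ✓
  11) LOAD T0:  M=6  r_T0=6
  12) CAS  T0:  M=7  r_T0=6 ✓
  13) LOAD T0:  M=7  r_T0=7
  14) CAS  T0:  M=8  r_T0=7 ✓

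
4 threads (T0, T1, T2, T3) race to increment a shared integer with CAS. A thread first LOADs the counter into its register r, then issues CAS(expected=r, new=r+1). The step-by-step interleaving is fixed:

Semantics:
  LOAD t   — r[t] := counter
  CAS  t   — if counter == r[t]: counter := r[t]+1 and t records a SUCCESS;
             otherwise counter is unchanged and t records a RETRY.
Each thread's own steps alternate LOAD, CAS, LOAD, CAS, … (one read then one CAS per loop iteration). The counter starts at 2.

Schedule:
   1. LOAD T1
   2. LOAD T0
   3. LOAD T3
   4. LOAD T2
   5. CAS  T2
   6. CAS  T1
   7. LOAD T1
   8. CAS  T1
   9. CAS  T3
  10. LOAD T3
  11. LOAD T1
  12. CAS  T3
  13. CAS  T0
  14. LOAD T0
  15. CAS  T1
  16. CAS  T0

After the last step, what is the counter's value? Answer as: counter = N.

T1 LOAD — after: cnt=2, r=2 — load
T0 LOAD — after: cnt=2, r=2 — load
T3 LOAD — after: cnt=2, r=2 — load
T2 LOAD — after: cnt=2, r=2 — load
T2 CAS — after: cnt=3, r=2 — ok
T1 CAS — after: cnt=3, r=2 — retry
T1 LOAD — after: cnt=3, r=3 — load
T1 CAS — after: cnt=4, r=3 — ok
T3 CAS — after: cnt=4, r=2 — retry
T3 LOAD — after: cnt=4, r=4 — load
T1 LOAD — after: cnt=4, r=4 — load
T3 CAS — after: cnt=5, r=4 — ok
T0 CAS — after: cnt=5, r=2 — retry
T0 LOAD — after: cnt=5, r=5 — load
T1 CAS — after: cnt=5, r=4 — retry
T0 CAS — after: cnt=6, r=5 — ok

counter = 6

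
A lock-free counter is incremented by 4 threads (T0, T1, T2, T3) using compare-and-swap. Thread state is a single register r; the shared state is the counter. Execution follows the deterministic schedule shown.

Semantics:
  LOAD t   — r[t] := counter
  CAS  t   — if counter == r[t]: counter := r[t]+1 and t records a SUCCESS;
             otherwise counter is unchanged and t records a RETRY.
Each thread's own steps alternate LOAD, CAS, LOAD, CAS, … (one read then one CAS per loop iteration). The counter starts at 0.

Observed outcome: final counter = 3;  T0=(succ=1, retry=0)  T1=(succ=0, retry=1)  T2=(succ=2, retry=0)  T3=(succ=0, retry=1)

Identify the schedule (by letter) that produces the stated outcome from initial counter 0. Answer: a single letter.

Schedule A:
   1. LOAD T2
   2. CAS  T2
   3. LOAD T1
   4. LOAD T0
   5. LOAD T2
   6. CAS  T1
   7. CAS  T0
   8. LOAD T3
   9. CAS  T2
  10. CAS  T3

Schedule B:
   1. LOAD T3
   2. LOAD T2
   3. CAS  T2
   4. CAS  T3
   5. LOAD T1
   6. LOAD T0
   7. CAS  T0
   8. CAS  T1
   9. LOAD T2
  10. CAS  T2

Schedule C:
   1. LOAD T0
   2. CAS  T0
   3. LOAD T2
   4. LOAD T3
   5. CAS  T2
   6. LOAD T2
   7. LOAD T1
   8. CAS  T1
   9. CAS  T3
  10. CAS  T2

B

Run B:
T3 LOAD — after: cnt=0, r=0 — load
T2 LOAD — after: cnt=0, r=0 — load
T2 CAS — after: cnt=1, r=0 — ok
T3 CAS — after: cnt=1, r=0 — retry
T1 LOAD — after: cnt=1, r=1 — load
T0 LOAD — after: cnt=1, r=1 — load
T0 CAS — after: cnt=2, r=1 — ok
T1 CAS — after: cnt=2, r=1 — retry
T2 LOAD — after: cnt=2, r=2 — load
T2 CAS — after: cnt=3, r=2 — ok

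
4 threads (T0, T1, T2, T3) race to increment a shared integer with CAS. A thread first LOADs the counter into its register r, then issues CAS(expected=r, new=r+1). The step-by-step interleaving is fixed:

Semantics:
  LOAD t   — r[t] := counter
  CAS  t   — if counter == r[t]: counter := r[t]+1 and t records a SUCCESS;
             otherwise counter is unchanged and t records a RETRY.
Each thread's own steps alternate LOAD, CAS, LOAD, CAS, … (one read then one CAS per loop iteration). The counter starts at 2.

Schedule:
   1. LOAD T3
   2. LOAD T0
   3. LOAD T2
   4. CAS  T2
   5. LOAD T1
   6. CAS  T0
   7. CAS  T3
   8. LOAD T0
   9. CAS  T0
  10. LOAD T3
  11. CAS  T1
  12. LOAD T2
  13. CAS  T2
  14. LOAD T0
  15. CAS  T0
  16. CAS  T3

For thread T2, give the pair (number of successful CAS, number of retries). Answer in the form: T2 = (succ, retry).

[1] T3.load  rd  (counter 2, T3.r 2)
[2] T0.load  rd  (counter 2, T0.r 2)
[3] T2.load  rd  (counter 2, T2.r 2)
[4] T2.cas  hit  (counter 3, T2.r 2)
[5] T1.load  rd  (counter 3, T1.r 3)
[6] T0.cas  miss  (counter 3, T0.r 2)
[7] T3.cas  miss  (counter 3, T3.r 2)
[8] T0.load  rd  (counter 3, T0.r 3)
[9] T0.cas  hit  (counter 4, T0.r 3)
[10] T3.load  rd  (counter 4, T3.r 4)
[11] T1.cas  miss  (counter 4, T1.r 3)
[12] T2.load  rd  (counter 4, T2.r 4)
[13] T2.cas  hit  (counter 5, T2.r 4)
[14] T0.load  rd  (counter 5, T0.r 5)
[15] T0.cas  hit  (counter 6, T0.r 5)
[16] T3.cas  miss  (counter 6, T3.r 4)

T2 = (2, 0)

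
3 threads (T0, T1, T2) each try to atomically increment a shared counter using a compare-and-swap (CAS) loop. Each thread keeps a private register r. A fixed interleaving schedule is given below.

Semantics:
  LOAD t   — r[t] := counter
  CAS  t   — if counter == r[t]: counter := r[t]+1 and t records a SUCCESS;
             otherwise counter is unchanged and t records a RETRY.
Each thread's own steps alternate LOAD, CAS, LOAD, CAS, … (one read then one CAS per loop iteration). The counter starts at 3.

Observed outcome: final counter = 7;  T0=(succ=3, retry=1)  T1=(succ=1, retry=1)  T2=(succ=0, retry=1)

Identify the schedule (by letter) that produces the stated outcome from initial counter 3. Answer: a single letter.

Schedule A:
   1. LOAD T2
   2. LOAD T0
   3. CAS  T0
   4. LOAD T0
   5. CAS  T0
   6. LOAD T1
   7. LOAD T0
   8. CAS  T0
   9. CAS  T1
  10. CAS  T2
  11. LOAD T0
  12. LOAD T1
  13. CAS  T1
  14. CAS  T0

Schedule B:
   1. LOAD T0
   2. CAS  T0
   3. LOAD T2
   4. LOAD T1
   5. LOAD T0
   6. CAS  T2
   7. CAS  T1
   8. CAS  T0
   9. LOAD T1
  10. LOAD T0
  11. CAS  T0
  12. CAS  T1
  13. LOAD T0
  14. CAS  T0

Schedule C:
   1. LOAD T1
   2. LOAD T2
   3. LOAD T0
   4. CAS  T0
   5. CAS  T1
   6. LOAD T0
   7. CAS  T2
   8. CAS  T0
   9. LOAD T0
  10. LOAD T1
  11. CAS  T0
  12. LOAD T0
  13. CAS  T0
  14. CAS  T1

A

Run A:
step 1: T2 LOAD ⇒ load; ctr=3 reg=3
step 2: T0 LOAD ⇒ load; ctr=3 reg=3
step 3: T0 CAS ⇒ ok; ctr=4 reg=3
step 4: T0 LOAD ⇒ load; ctr=4 reg=4
step 5: T0 CAS ⇒ ok; ctr=5 reg=4
step 6: T1 LOAD ⇒ load; ctr=5 reg=5
step 7: T0 LOAD ⇒ load; ctr=5 reg=5
step 8: T0 CAS ⇒ ok; ctr=6 reg=5
step 9: T1 CAS ⇒ retry; ctr=6 reg=5
step 10: T2 CAS ⇒ retry; ctr=6 reg=3
step 11: T0 LOAD ⇒ load; ctr=6 reg=6
step 12: T1 LOAD ⇒ load; ctr=6 reg=6
step 13: T1 CAS ⇒ ok; ctr=7 reg=6
step 14: T0 CAS ⇒ retry; ctr=7 reg=6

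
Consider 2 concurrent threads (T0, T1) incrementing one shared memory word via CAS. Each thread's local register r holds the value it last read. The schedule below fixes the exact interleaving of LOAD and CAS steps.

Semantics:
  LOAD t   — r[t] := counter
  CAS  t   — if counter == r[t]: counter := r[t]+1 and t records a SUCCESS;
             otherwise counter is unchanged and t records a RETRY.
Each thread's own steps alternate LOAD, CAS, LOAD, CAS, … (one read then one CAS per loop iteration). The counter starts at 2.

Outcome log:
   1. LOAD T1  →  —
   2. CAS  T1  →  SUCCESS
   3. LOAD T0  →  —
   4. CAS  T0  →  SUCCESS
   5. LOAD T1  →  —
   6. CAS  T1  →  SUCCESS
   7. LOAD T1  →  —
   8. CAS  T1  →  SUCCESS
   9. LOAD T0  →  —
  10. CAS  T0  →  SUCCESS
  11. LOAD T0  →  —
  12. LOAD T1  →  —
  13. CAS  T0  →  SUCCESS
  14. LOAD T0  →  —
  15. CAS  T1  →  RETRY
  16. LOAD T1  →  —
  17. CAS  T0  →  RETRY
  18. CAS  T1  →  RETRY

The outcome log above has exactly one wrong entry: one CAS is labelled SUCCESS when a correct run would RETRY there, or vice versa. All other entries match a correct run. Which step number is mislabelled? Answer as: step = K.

step = 17

Reference trace:
step 1: T1 LOAD ⇒ load; ctr=2 reg=2
step 2: T1 CAS ⇒ ok; ctr=3 reg=2
step 3: T0 LOAD ⇒ load; ctr=3 reg=3
step 4: T0 CAS ⇒ ok; ctr=4 reg=3
step 5: T1 LOAD ⇒ load; ctr=4 reg=4
step 6: T1 CAS ⇒ ok; ctr=5 reg=4
step 7: T1 LOAD ⇒ load; ctr=5 reg=5
step 8: T1 CAS ⇒ ok; ctr=6 reg=5
step 9: T0 LOAD ⇒ load; ctr=6 reg=6
step 10: T0 CAS ⇒ ok; ctr=7 reg=6
step 11: T0 LOAD ⇒ load; ctr=7 reg=7
step 12: T1 LOAD ⇒ load; ctr=7 reg=7
step 13: T0 CAS ⇒ ok; ctr=8 reg=7
step 14: T0 LOAD ⇒ load; ctr=8 reg=8
step 15: T1 CAS ⇒ retry; ctr=8 reg=7
step 16: T1 LOAD ⇒ load; ctr=8 reg=8
step 17: T0 CAS ⇒ ok; ctr=9 reg=8
step 18: T1 CAS ⇒ retry; ctr=9 reg=8
Flip is step 17.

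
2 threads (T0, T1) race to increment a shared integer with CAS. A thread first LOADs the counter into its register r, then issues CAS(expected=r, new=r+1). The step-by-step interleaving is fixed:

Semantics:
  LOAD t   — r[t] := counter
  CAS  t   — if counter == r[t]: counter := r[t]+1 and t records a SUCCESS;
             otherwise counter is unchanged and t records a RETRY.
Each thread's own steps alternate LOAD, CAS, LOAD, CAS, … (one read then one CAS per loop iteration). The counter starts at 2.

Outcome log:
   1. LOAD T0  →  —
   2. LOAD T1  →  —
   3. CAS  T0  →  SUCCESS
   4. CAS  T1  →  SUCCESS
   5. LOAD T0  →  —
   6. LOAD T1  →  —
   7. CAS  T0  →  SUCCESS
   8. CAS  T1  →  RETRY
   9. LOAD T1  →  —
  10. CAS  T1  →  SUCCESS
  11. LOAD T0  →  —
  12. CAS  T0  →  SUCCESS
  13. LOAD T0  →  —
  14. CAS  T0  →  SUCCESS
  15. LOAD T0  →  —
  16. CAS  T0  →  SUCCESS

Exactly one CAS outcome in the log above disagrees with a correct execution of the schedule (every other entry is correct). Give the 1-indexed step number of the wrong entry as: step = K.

step = 4

Reference trace:
[1] T0.load  rd  (counter 2, T0.r 2)
[2] T1.load  rd  (counter 2, T1.r 2)
[3] T0.cas  hit  (counter 3, T0.r 2)
[4] T1.cas  miss  (counter 3, T1.r 2)
[5] T0.load  rd  (counter 3, T0.r 3)
[6] T1.load  rd  (counter 3, T1.r 3)
[7] T0.cas  hit  (counter 4, T0.r 3)
[8] T1.cas  miss  (counter 4, T1.r 3)
[9] T1.load  rd  (counter 4, T1.r 4)
[10] T1.cas  hit  (counter 5, T1.r 4)
[11] T0.load  rd  (counter 5, T0.r 5)
[12] T0.cas  hit  (counter 6, T0.r 5)
[13] T0.load  rd  (counter 6, T0.r 6)
[14] T0.cas  hit  (counter 7, T0.r 6)
[15] T0.load  rd  (counter 7, T0.r 7)
[16] T0.cas  hit  (counter 8, T0.r 7)
Mismatch at 4.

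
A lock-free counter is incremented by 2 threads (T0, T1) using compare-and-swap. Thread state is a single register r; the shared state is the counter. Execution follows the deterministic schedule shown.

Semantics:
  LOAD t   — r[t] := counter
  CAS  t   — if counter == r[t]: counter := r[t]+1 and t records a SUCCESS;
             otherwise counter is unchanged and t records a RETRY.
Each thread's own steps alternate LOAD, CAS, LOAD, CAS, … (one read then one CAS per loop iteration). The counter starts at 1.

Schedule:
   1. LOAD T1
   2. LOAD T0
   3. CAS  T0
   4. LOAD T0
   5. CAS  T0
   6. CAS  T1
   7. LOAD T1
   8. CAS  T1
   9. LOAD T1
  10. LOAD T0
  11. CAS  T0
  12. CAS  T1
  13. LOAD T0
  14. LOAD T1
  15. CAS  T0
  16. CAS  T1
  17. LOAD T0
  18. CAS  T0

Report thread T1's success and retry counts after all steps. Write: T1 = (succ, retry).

[1] T1.load  rd  (counter 1, T1.r 1)
[2] T0.load  rd  (counter 1, T0.r 1)
[3] T0.cas  hit  (counter 2, T0.r 1)
[4] T0.load  rd  (counter 2, T0.r 2)
[5] T0.cas  hit  (counter 3, T0.r 2)
[6] T1.cas  miss  (counter 3, T1.r 1)
[7] T1.load  rd  (counter 3, T1.r 3)
[8] T1.cas  hit  (counter 4, T1.r 3)
[9] T1.load  rd  (counter 4, T1.r 4)
[10] T0.load  rd  (counter 4, T0.r 4)
[11] T0.cas  hit  (counter 5, T0.r 4)
[12] T1.cas  miss  (counter 5, T1.r 4)
[13] T0.load  rd  (counter 5, T0.r 5)
[14] T1.load  rd  (counter 5, T1.r 5)
[15] T0.cas  hit  (counter 6, T0.r 5)
[16] T1.cas  miss  (counter 6, T1.r 5)
[17] T0.load  rd  (counter 6, T0.r 6)
[18] T0.cas  hit  (counter 7, T0.r 6)

T1 = (1, 3)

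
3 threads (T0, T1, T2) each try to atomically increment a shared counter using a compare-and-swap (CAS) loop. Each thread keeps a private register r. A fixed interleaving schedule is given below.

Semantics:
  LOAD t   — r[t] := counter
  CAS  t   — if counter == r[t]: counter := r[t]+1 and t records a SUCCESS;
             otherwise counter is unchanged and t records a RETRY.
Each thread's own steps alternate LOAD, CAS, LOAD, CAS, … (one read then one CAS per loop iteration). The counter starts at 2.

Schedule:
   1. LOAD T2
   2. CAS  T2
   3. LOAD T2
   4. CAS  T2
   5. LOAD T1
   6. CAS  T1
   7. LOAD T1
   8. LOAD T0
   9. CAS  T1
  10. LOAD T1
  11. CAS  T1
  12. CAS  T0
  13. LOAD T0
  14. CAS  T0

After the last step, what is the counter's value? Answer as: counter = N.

1. LOAD T2 → mem=2 r[T2]=2 [LOAD]
2. CAS T2 → mem=3 r[T2]=2 [OK]
3. LOAD T2 → mem=3 r[T2]=3 [LOAD]
4. CAS T2 → mem=4 r[T2]=3 [OK]
5. LOAD T1 → mem=4 r[T1]=4 [LOAD]
6. CAS T1 → mem=5 r[T1]=4 [OK]
7. LOAD T1 → mem=5 r[T1]=5 [LOAD]
8. LOAD T0 → mem=5 r[T0]=5 [LOAD]
9. CAS T1 → mem=6 r[T1]=5 [OK]
10. LOAD T1 → mem=6 r[T1]=6 [LOAD]
11. CAS T1 → mem=7 r[T1]=6 [OK]
12. CAS T0 → mem=7 r[T0]=5 [RETRY]
13. LOAD T0 → mem=7 r[T0]=7 [LOAD]
14. CAS T0 → mem=8 r[T0]=7 [OK]

counter = 8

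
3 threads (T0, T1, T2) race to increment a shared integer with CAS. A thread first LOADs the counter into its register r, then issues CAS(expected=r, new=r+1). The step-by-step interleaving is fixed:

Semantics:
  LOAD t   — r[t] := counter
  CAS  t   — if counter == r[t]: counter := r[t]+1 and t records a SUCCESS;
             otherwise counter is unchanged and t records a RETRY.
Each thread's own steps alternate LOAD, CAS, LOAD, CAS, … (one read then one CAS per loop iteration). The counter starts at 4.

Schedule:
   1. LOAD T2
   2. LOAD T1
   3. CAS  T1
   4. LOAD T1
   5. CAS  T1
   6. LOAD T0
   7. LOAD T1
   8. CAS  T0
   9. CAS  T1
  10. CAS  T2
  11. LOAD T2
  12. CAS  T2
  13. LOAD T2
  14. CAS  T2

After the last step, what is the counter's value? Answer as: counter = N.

counter = 9

step 1: T2 LOAD ⇒ load; ctr=4 reg=4
step 2: T1 LOAD ⇒ load; ctr=4 reg=4
step 3: T1 CAS ⇒ ok; ctr=5 reg=4
step 4: T1 LOAD ⇒ load; ctr=5 reg=5
step 5: T1 CAS ⇒ ok; ctr=6 reg=5
step 6: T0 LOAD ⇒ load; ctr=6 reg=6
step 7: T1 LOAD ⇒ load; ctr=6 reg=6
step 8: T0 CAS ⇒ ok; ctr=7 reg=6
step 9: T1 CAS ⇒ retry; ctr=7 reg=6
step 10: T2 CAS ⇒ retry; ctr=7 reg=4
step 11: T2 LOAD ⇒ load; ctr=7 reg=7
step 12: T2 CAS ⇒ ok; ctr=8 reg=7
step 13: T2 LOAD ⇒ load; ctr=8 reg=8
step 14: T2 CAS ⇒ ok; ctr=9 reg=8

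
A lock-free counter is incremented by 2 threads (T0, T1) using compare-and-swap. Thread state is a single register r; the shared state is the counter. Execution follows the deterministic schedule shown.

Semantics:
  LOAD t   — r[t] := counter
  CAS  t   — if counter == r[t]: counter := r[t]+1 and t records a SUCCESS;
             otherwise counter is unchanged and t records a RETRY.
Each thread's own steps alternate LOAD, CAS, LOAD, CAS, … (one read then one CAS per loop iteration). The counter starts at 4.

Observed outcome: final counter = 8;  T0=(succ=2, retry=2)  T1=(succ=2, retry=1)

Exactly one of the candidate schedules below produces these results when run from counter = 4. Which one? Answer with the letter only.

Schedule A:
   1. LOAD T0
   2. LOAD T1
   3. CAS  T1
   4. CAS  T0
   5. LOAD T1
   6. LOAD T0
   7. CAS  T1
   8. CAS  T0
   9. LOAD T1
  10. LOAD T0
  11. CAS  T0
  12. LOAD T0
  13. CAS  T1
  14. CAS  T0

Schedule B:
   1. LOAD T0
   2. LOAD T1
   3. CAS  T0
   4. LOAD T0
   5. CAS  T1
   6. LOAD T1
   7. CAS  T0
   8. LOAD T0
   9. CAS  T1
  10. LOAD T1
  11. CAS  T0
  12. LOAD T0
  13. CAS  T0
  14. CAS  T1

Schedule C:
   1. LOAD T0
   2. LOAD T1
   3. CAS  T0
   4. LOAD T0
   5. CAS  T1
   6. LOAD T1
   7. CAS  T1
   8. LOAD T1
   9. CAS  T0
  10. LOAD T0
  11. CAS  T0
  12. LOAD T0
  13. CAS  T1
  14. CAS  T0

Run A:
T0 LOAD — after: cnt=4, r=4 — load
T1 LOAD — after: cnt=4, r=4 — load
T1 CAS — after: cnt=5, r=4 — ok
T0 CAS — after: cnt=5, r=4 — retry
T1 LOAD — after: cnt=5, r=5 — load
T0 LOAD — after: cnt=5, r=5 — load
T1 CAS — after: cnt=6, r=5 — ok
T0 CAS — after: cnt=6, r=5 — retry
T1 LOAD — after: cnt=6, r=6 — load
T0 LOAD — after: cnt=6, r=6 — load
T0 CAS — after: cnt=7, r=6 — ok
T0 LOAD — after: cnt=7, r=7 — load
T1 CAS — after: cnt=7, r=6 — retry
T0 CAS — after: cnt=8, r=7 — ok

A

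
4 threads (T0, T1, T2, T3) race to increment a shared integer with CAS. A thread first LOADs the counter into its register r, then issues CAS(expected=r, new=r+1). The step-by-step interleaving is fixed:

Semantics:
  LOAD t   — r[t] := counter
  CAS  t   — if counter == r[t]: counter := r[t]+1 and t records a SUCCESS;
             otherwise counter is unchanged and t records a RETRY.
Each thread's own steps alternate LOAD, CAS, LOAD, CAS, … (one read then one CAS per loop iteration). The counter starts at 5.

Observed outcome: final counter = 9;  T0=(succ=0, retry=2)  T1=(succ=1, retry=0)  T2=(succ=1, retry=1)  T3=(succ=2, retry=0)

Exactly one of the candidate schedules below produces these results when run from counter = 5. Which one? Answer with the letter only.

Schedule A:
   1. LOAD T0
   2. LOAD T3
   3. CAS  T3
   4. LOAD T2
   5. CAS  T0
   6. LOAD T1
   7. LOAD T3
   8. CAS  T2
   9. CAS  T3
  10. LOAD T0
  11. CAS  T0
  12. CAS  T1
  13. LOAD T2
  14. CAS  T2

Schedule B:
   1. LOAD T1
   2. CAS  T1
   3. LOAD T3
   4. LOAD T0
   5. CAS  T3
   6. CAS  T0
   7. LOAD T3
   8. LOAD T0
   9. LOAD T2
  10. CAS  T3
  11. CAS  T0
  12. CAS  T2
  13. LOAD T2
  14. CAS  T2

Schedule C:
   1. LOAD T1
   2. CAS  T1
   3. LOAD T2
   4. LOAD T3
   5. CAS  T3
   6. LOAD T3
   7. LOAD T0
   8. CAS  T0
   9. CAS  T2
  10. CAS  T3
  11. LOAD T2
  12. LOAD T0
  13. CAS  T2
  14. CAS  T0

Simulating candidate B:
[1] T1.load  rd  (counter 5, T1.r 5)
[2] T1.cas  hit  (counter 6, T1.r 5)
[3] T3.load  rd  (counter 6, T3.r 6)
[4] T0.load  rd  (counter 6, T0.r 6)
[5] T3.cas  hit  (counter 7, T3.r 6)
[6] T0.cas  miss  (counter 7, T0.r 6)
[7] T3.load  rd  (counter 7, T3.r 7)
[8] T0.load  rd  (counter 7, T0.r 7)
[9] T2.load  rd  (counter 7, T2.r 7)
[10] T3.cas  hit  (counter 8, T3.r 7)
[11] T0.cas  miss  (counter 8, T0.r 7)
[12] T2.cas  miss  (counter 8, T2.r 7)
[13] T2.load  rd  (counter 8, T2.r 8)
[14] T2.cas  hit  (counter 9, T2.r 8)

B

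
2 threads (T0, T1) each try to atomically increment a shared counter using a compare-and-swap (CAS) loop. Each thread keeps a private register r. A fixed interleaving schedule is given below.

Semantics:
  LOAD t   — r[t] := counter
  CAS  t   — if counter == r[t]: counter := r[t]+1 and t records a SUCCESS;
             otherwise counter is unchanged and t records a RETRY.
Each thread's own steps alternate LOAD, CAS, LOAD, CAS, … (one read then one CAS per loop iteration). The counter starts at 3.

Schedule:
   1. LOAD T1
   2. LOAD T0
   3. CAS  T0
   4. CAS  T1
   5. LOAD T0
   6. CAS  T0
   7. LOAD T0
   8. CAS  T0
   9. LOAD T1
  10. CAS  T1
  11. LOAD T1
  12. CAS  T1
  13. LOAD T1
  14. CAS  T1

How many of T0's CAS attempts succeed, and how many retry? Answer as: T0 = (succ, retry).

step 1: T1 LOAD ⇒ load; ctr=3 reg=3
step 2: T0 LOAD ⇒ load; ctr=3 reg=3
step 3: T0 CAS ⇒ ok; ctr=4 reg=3
step 4: T1 CAS ⇒ retry; ctr=4 reg=3
step 5: T0 LOAD ⇒ load; ctr=4 reg=4
step 6: T0 CAS ⇒ ok; ctr=5 reg=4
step 7: T0 LOAD ⇒ load; ctr=5 reg=5
step 8: T0 CAS ⇒ ok; ctr=6 reg=5
step 9: T1 LOAD ⇒ load; ctr=6 reg=6
step 10: T1 CAS ⇒ ok; ctr=7 reg=6
step 11: T1 LOAD ⇒ load; ctr=7 reg=7
step 12: T1 CAS ⇒ ok; ctr=8 reg=7
step 13: T1 LOAD ⇒ load; ctr=8 reg=8
step 14: T1 CAS ⇒ ok; ctr=9 reg=8

T0 = (3, 0)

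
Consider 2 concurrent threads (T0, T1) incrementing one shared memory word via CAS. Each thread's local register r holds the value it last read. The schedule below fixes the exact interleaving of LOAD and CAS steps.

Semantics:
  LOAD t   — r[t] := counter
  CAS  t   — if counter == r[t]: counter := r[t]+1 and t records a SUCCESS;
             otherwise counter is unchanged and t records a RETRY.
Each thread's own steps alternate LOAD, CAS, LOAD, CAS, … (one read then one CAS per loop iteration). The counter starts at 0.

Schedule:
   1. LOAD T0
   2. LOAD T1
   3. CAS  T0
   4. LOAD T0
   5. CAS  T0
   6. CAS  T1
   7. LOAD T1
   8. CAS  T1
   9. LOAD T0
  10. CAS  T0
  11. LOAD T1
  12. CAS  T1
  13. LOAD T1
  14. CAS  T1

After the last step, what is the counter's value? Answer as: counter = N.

counter = 6

1. LOAD T0 → mem=0 r[T0]=0 [LOAD]
2. LOAD T1 → mem=0 r[T1]=0 [LOAD]
3. CAS T0 → mem=1 r[T0]=0 [OK]
4. LOAD T0 → mem=1 r[T0]=1 [LOAD]
5. CAS T0 → mem=2 r[T0]=1 [OK]
6. CAS T1 → mem=2 r[T1]=0 [RETRY]
7. LOAD T1 → mem=2 r[T1]=2 [LOAD]
8. CAS T1 → mem=3 r[T1]=2 [OK]
9. LOAD T0 → mem=3 r[T0]=3 [LOAD]
10. CAS T0 → mem=4 r[T0]=3 [OK]
11. LOAD T1 → mem=4 r[T1]=4 [LOAD]
12. CAS T1 → mem=5 r[T1]=4 [OK]
13. LOAD T1 → mem=5 r[T1]=5 [LOAD]
14. CAS T1 → mem=6 r[T1]=5 [OK]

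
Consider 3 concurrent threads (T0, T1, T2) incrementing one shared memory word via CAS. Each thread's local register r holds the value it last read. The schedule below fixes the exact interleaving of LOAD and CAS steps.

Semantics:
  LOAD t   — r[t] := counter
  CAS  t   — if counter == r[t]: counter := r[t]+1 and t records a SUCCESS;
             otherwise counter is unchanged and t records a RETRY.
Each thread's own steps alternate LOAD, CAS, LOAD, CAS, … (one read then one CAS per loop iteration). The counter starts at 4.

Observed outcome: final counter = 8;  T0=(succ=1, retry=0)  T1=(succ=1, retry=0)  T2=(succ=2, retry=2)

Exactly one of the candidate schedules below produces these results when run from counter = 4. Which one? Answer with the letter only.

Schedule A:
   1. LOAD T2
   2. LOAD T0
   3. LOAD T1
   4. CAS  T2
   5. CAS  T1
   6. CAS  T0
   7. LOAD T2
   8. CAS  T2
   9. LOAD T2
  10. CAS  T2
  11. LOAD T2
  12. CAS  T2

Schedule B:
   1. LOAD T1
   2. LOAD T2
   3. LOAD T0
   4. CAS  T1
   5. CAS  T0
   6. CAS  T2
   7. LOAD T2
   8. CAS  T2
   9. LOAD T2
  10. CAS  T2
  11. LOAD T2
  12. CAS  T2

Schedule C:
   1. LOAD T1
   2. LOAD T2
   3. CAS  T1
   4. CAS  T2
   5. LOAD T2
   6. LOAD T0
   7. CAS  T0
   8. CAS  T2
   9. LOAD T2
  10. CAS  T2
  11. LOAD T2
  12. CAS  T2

C

Run C:
#1 T1 reads 4
#2 T2 reads 4
#3 T1 CAS(4→5) writes; counter now 5
#4 T2 CAS(4→5) fails; counter now 5
#5 T2 reads 5
#6 T0 reads 5
#7 T0 CAS(5→6) writes; counter now 6
#8 T2 CAS(5→6) fails; counter now 6
#9 T2 reads 6
#10 T2 CAS(6→7) writes; counter now 7
#11 T2 reads 7
#12 T2 CAS(7→8) writes; counter now 8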